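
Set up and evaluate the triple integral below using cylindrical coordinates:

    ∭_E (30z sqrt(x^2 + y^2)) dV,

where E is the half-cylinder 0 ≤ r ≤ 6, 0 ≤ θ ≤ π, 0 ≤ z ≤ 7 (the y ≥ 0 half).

In cylindrical coordinates, x = r cos(θ), y = r sin(θ), z = z, and dV = r dr dθ dz.

The integrand becomes 30r z, so

    ∭_E (30z sqrt(x^2 + y^2)) dV = ∫_{0}^{π} ∫_{0}^{6} ∫_{0}^{7} (30r z) · r dz dr dθ.

Inner (z): 735r^2.
Middle (r from 0 to 6): 52920.
Outer (θ): 52920π.

Therefore the triple integral equals 52920π.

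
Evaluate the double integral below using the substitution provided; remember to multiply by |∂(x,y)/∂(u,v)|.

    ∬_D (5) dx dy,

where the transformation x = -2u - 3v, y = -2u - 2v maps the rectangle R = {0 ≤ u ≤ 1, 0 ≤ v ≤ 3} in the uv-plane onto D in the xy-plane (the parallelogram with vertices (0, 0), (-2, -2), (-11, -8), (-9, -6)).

Compute the Jacobian determinant of (x, y) with respect to (u, v):

    ∂(x,y)/∂(u,v) = | -2  -3 | = (-2)(-2) - (-3)(-2) = -2.
                   | -2  -2 |

Its absolute value is |J| = 2 (the area scaling factor).

Substituting x = -2u - 3v, y = -2u - 2v into the integrand,

    5 → 5,

so the integral becomes

    ∬_R (5) · |J| du dv = ∫_0^1 ∫_0^3 (10) dv du.

Inner (v): 30.
Outer (u): 30.

Therefore ∬_D (5) dx dy = 30.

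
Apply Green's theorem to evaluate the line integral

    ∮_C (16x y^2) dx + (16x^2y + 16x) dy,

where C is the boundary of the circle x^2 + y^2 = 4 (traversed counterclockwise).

Green's theorem converts the closed line integral into a double integral over the enclosed region D:

    ∮_C P dx + Q dy = ∬_D (∂Q/∂x - ∂P/∂y) dA.

Here P = 16x y^2, Q = 16x^2y + 16x, so

    ∂Q/∂x = 32x y + 16,    ∂P/∂y = 32x y,
    ∂Q/∂x - ∂P/∂y = 16.

D is the region x^2 + y^2 ≤ 4. Evaluating the double integral:

In polar coordinates (x = r cos θ, y = r sin θ, dA = r dr dθ) the integrand becomes 16, so

    ∬_D (16) dA = ∫_0^{2π} ∫_0^{2} (16) · r dr dθ.

Inner (r from 0 to 2): 32.
Outer (θ from 0 to 2π): 64π.

Therefore ∮_C P dx + Q dy = 64π.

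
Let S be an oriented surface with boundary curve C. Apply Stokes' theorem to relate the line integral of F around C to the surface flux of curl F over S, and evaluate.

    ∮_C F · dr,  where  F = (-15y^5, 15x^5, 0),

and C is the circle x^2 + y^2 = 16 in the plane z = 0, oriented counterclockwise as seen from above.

Let S be the flat disk x^2 + y^2 ≤ 16 in the plane z = 0, with upward unit normal n̂ = ẑ. By Stokes' theorem,

    ∮_C F · dr = ∬_S (∇ × F) · n̂ dS = ∬_D (curl F)_z dA,

where D is the disk x^2 + y^2 ≤ 16.

Compute the curl of F = (-15y^5, 15x^5, 0):
    (∇ × F)_x = ∂F_z/∂y - ∂F_y/∂z = 0,
    (∇ × F)_y = ∂F_x/∂z - ∂F_z/∂x = 0,
    (∇ × F)_z = ∂F_y/∂x - ∂F_x/∂y = 75x^4 + 75y^4.

On z = 0, (curl F)_z = 75x^4 + 75y^4.

Convert to polar (x = r cos θ, y = r sin θ, dA = r dr dθ); the integrand becomes 75r^4(sin(θ)^4 + cos(θ)^4), so

    ∬_D (curl F)_z dA = ∫_0^{2π} ∫_0^{4} (75r^4(sin(θ)^4 + cos(θ)^4)) · r dr dθ.

Inner (r from 0 to 4): 51200sin(θ)^4 + 51200cos(θ)^4.
Outer (θ from 0 to 2π): 76800π.

Therefore ∮_C F · dr = 76800π.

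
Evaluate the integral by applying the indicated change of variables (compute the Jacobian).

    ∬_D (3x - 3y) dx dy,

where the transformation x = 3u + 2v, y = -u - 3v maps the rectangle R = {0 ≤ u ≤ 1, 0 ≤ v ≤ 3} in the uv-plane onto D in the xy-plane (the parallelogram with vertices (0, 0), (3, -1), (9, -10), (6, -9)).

Compute the Jacobian determinant of (x, y) with respect to (u, v):

    ∂(x,y)/∂(u,v) = | 3  2 | = (3)(-3) - (2)(-1) = -7.
                   | -1  -3 |

Its absolute value is |J| = 7 (the area scaling factor).

Substituting x = 3u + 2v, y = -u - 3v into the integrand,

    3x - 3y → 12u + 15v,

so the integral becomes

    ∬_R (12u + 15v) · |J| du dv = ∫_0^1 ∫_0^3 (84u + 105v) dv du.

Inner (v): 252u + 945/2.
Outer (u): 1197/2.

Therefore ∬_D (3x - 3y) dx dy = 1197/2.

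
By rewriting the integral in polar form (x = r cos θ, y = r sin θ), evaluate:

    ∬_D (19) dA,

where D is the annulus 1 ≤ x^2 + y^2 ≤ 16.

The region D is 1 ≤ r ≤ 4, 0 ≤ θ ≤ 2π in polar coordinates, where x = r cos(θ), y = r sin(θ), and dA = r dr dθ.

Under the substitution, the integrand becomes 19, so

    ∬_D (19) dA = ∫_{0}^{2π} ∫_{1}^{4} (19) · r dr dθ.

Inner integral (in r): ∫_{1}^{4} (19) · r dr = 285/2.

Outer integral (in θ): ∫_{0}^{2π} (285/2) dθ = 285π.

Therefore ∬_D (19) dA = 285π.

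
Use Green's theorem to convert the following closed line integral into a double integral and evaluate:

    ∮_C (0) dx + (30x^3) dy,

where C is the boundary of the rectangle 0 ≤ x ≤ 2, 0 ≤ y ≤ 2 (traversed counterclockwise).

Green's theorem converts the closed line integral into a double integral over the enclosed region D:

    ∮_C P dx + Q dy = ∬_D (∂Q/∂x - ∂P/∂y) dA.

Here P = 0, Q = 30x^3, so

    ∂Q/∂x = 90x^2,    ∂P/∂y = 0,
    ∂Q/∂x - ∂P/∂y = 90x^2.

D is the region 0 ≤ x ≤ 2, 0 ≤ y ≤ 2. Evaluating the double integral:

    ∬_D (90x^2) dA = ∫_0^{2} ∫_0^{2} (90x^2) dy dx.

Inner (y from 0 to 2): 180x^2.
Outer (x from 0 to 2): 480.

Therefore ∮_C P dx + Q dy = 480.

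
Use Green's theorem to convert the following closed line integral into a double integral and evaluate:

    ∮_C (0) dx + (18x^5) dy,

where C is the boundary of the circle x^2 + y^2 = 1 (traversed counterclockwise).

Green's theorem converts the closed line integral into a double integral over the enclosed region D:

    ∮_C P dx + Q dy = ∬_D (∂Q/∂x - ∂P/∂y) dA.

Here P = 0, Q = 18x^5, so

    ∂Q/∂x = 90x^4,    ∂P/∂y = 0,
    ∂Q/∂x - ∂P/∂y = 90x^4.

D is the region x^2 + y^2 ≤ 1. Evaluating the double integral:

In polar coordinates (x = r cos θ, y = r sin θ, dA = r dr dθ) the integrand becomes 90r^4cos(θ)^4, so

    ∬_D (90x^4) dA = ∫_0^{2π} ∫_0^{1} (90r^4cos(θ)^4) · r dr dθ.

Inner (r from 0 to 1): 15cos(θ)^4.
Outer (θ from 0 to 2π): 45π/4.

Therefore ∮_C P dx + Q dy = 45π/4.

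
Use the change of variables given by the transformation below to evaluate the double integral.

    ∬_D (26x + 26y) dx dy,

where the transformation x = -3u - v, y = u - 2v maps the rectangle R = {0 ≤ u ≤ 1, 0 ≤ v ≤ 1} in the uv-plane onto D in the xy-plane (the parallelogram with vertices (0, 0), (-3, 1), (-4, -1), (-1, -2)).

Compute the Jacobian determinant of (x, y) with respect to (u, v):

    ∂(x,y)/∂(u,v) = | -3  -1 | = (-3)(-2) - (-1)(1) = 7.
                   | 1  -2 |

Its absolute value is |J| = 7 (the area scaling factor).

Substituting x = -3u - v, y = u - 2v into the integrand,

    26x + 26y → -52u - 78v,

so the integral becomes

    ∬_R (-52u - 78v) · |J| du dv = ∫_0^1 ∫_0^1 (-364u - 546v) dv du.

Inner (v): -364u - 273.
Outer (u): -455.

Therefore ∬_D (26x + 26y) dx dy = -455.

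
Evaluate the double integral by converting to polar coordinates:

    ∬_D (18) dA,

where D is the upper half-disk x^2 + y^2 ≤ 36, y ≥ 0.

The region D is 0 ≤ r ≤ 6, 0 ≤ θ ≤ π in polar coordinates, where x = r cos(θ), y = r sin(θ), and dA = r dr dθ.

Under the substitution, the integrand becomes 18, so

    ∬_D (18) dA = ∫_{0}^{π} ∫_{0}^{6} (18) · r dr dθ.

Inner integral (in r): ∫_{0}^{6} (18) · r dr = 324.

Outer integral (in θ): ∫_{0}^{π} (324) dθ = 324π.

Therefore ∬_D (18) dA = 324π.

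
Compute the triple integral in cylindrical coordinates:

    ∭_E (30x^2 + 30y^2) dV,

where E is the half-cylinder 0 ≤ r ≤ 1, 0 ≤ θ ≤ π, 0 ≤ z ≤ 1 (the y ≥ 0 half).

In cylindrical coordinates, x = r cos(θ), y = r sin(θ), z = z, and dV = r dr dθ dz.

The integrand becomes 30r^2, so

    ∭_E (30x^2 + 30y^2) dV = ∫_{0}^{π} ∫_{0}^{1} ∫_{0}^{1} (30r^2) · r dz dr dθ.

Inner (z): 30r^3.
Middle (r from 0 to 1): 15/2.
Outer (θ): 15π/2.

Therefore the triple integral equals 15π/2.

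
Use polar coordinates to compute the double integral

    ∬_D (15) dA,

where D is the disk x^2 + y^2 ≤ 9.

The region D is 0 ≤ r ≤ 3, 0 ≤ θ ≤ 2π in polar coordinates, where x = r cos(θ), y = r sin(θ), and dA = r dr dθ.

Under the substitution, the integrand becomes 15, so

    ∬_D (15) dA = ∫_{0}^{2π} ∫_{0}^{3} (15) · r dr dθ.

Inner integral (in r): ∫_{0}^{3} (15) · r dr = 135/2.

Outer integral (in θ): ∫_{0}^{2π} (135/2) dθ = 135π.

Therefore ∬_D (15) dA = 135π.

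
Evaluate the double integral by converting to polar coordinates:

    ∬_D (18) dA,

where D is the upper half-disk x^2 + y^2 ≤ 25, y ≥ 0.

The region D is 0 ≤ r ≤ 5, 0 ≤ θ ≤ π in polar coordinates, where x = r cos(θ), y = r sin(θ), and dA = r dr dθ.

Under the substitution, the integrand becomes 18, so

    ∬_D (18) dA = ∫_{0}^{π} ∫_{0}^{5} (18) · r dr dθ.

Inner integral (in r): ∫_{0}^{5} (18) · r dr = 225.

Outer integral (in θ): ∫_{0}^{π} (225) dθ = 225π.

Therefore ∬_D (18) dA = 225π.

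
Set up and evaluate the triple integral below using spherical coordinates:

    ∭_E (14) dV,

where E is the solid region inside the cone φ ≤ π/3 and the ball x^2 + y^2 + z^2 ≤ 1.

In spherical coordinates, x = ρ sin(φ) cos(θ), y = ρ sin(φ) sin(θ), z = ρ cos(φ), and dV = ρ^2 sin(φ) dρ dφ dθ.

The integrand becomes 14, so

    ∭_E (14) dV = ∫_{0}^{2π} ∫_{0}^{π/3} ∫_{0}^{1} (14) · ρ^2 sin(φ) dρ dφ dθ.

Inner (ρ): 14sin(φ)/3.
Middle (φ): 7/3.
Outer (θ): 14π/3.

Therefore the triple integral equals 14π/3.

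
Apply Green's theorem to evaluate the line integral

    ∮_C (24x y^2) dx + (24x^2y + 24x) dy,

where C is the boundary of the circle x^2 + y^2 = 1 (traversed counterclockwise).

Green's theorem converts the closed line integral into a double integral over the enclosed region D:

    ∮_C P dx + Q dy = ∬_D (∂Q/∂x - ∂P/∂y) dA.

Here P = 24x y^2, Q = 24x^2y + 24x, so

    ∂Q/∂x = 48x y + 24,    ∂P/∂y = 48x y,
    ∂Q/∂x - ∂P/∂y = 24.

D is the region x^2 + y^2 ≤ 1. Evaluating the double integral:

In polar coordinates (x = r cos θ, y = r sin θ, dA = r dr dθ) the integrand becomes 24, so

    ∬_D (24) dA = ∫_0^{2π} ∫_0^{1} (24) · r dr dθ.

Inner (r from 0 to 1): 12.
Outer (θ from 0 to 2π): 24π.

Therefore ∮_C P dx + Q dy = 24π.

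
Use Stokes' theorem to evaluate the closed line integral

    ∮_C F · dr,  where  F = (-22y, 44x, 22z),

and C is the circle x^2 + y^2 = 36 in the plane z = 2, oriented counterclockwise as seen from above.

Let S be the flat disk x^2 + y^2 ≤ 36 in the plane z = 2, with upward unit normal n̂ = ẑ. By Stokes' theorem,

    ∮_C F · dr = ∬_S (∇ × F) · n̂ dS = ∬_D (curl F)_z dA,

where D is the disk x^2 + y^2 ≤ 36.

Compute the curl of F = (-22y, 44x, 22z):
    (∇ × F)_x = ∂F_z/∂y - ∂F_y/∂z = 0,
    (∇ × F)_y = ∂F_x/∂z - ∂F_z/∂x = 0,
    (∇ × F)_z = ∂F_y/∂x - ∂F_x/∂y = 66.

On z = 2, (curl F)_z = 66.

Convert to polar (x = r cos θ, y = r sin θ, dA = r dr dθ); the integrand becomes 66, so

    ∬_D (curl F)_z dA = ∫_0^{2π} ∫_0^{6} (66) · r dr dθ.

Inner (r from 0 to 6): 1188.
Outer (θ from 0 to 2π): 2376π.

Therefore ∮_C F · dr = 2376π.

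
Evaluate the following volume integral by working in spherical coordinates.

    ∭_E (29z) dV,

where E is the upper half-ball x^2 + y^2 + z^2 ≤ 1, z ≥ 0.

In spherical coordinates, x = ρ sin(φ) cos(θ), y = ρ sin(φ) sin(θ), z = ρ cos(φ), and dV = ρ^2 sin(φ) dρ dφ dθ.

The integrand becomes 29ρ cos(φ), so

    ∭_E (29z) dV = ∫_{0}^{2π} ∫_{0}^{π/2} ∫_{0}^{1} (29ρ cos(φ)) · ρ^2 sin(φ) dρ dφ dθ.

Inner (ρ): 29sin(2φ)/8.
Middle (φ): 29/8.
Outer (θ): 29π/4.

Therefore the triple integral equals 29π/4.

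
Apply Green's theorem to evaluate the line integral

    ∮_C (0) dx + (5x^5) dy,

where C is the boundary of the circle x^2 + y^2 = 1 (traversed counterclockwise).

Green's theorem converts the closed line integral into a double integral over the enclosed region D:

    ∮_C P dx + Q dy = ∬_D (∂Q/∂x - ∂P/∂y) dA.

Here P = 0, Q = 5x^5, so

    ∂Q/∂x = 25x^4,    ∂P/∂y = 0,
    ∂Q/∂x - ∂P/∂y = 25x^4.

D is the region x^2 + y^2 ≤ 1. Evaluating the double integral:

In polar coordinates (x = r cos θ, y = r sin θ, dA = r dr dθ) the integrand becomes 25r^4cos(θ)^4, so

    ∬_D (25x^4) dA = ∫_0^{2π} ∫_0^{1} (25r^4cos(θ)^4) · r dr dθ.

Inner (r from 0 to 1): 25cos(θ)^4/6.
Outer (θ from 0 to 2π): 25π/8.

Therefore ∮_C P dx + Q dy = 25π/8.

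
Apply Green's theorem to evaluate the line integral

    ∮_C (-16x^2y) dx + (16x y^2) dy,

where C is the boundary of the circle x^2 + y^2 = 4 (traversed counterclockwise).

Green's theorem converts the closed line integral into a double integral over the enclosed region D:

    ∮_C P dx + Q dy = ∬_D (∂Q/∂x - ∂P/∂y) dA.

Here P = -16x^2y, Q = 16x y^2, so

    ∂Q/∂x = 16y^2,    ∂P/∂y = -16x^2,
    ∂Q/∂x - ∂P/∂y = 16x^2 + 16y^2.

D is the region x^2 + y^2 ≤ 4. Evaluating the double integral:

In polar coordinates (x = r cos θ, y = r sin θ, dA = r dr dθ) the integrand becomes 16r^2, so

    ∬_D (16x^2 + 16y^2) dA = ∫_0^{2π} ∫_0^{2} (16r^2) · r dr dθ.

Inner (r from 0 to 2): 64.
Outer (θ from 0 to 2π): 128π.

Therefore ∮_C P dx + Q dy = 128π.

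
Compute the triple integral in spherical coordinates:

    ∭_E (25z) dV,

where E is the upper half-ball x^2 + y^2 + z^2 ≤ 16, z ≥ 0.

In spherical coordinates, x = ρ sin(φ) cos(θ), y = ρ sin(φ) sin(θ), z = ρ cos(φ), and dV = ρ^2 sin(φ) dρ dφ dθ.

The integrand becomes 25ρ cos(φ), so

    ∭_E (25z) dV = ∫_{0}^{2π} ∫_{0}^{π/2} ∫_{0}^{4} (25ρ cos(φ)) · ρ^2 sin(φ) dρ dφ dθ.

Inner (ρ): 800sin(2φ).
Middle (φ): 800.
Outer (θ): 1600π.

Therefore the triple integral equals 1600π.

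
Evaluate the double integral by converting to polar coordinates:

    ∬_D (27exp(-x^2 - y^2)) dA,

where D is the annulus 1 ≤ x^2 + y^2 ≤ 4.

The region D is 1 ≤ r ≤ 2, 0 ≤ θ ≤ 2π in polar coordinates, where x = r cos(θ), y = r sin(θ), and dA = r dr dθ.

Under the substitution, the integrand becomes 27exp(-r^2), so

    ∬_D (27exp(-x^2 - y^2)) dA = ∫_{0}^{2π} ∫_{1}^{2} (27exp(-r^2)) · r dr dθ.

Inner integral (in r): ∫_{1}^{2} (27exp(-r^2)) · r dr = -(27 - 27exp(3))exp(-4)/2.

Outer integral (in θ): ∫_{0}^{2π} (-(27 - 27exp(3))exp(-4)/2) dθ = -27π (1 - exp(3))exp(-4).

Therefore ∬_D (27exp(-x^2 - y^2)) dA = -27π (1 - exp(3))exp(-4).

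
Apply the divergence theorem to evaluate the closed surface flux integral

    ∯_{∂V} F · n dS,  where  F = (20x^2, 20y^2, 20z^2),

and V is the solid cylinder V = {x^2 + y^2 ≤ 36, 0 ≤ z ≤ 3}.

By the divergence theorem,

    ∯_{∂V} F · n dS = ∭_V (∇ · F) dV.

Compute the divergence:
    ∇ · F = ∂F_x/∂x + ∂F_y/∂y + ∂F_z/∂z = 40x + 40y + 40z.

In cylindrical coordinates, x = r cos(θ), y = r sin(θ), z = z, dV = r dr dθ dz, with 0 ≤ r ≤ 6, 0 ≤ θ ≤ 2π, 0 ≤ z ≤ 3.

The integrand, after substitution and multiplying by the volume element, becomes (40sqrt(2)r sin(θ + π/4) + 40z) · r, so

    ∭_V (∇·F) dV = ∫_0^{2π} ∫_0^{6} ∫_0^{3} (40sqrt(2)r sin(θ + π/4) + 40z) · r dz dr dθ.

Inner (z from 0 to 3): 60r (2sqrt(2)r sin(θ + π/4) + 3).
Middle (r from 0 to 6): 8640sqrt(2)sin(θ + π/4) + 3240.
Outer (θ from 0 to 2π): 6480π.

Therefore ∯_{∂V} F · n dS = 6480π.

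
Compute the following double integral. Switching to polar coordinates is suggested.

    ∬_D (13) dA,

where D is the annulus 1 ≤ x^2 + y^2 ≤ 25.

The region D is 1 ≤ r ≤ 5, 0 ≤ θ ≤ 2π in polar coordinates, where x = r cos(θ), y = r sin(θ), and dA = r dr dθ.

Under the substitution, the integrand becomes 13, so

    ∬_D (13) dA = ∫_{0}^{2π} ∫_{1}^{5} (13) · r dr dθ.

Inner integral (in r): ∫_{1}^{5} (13) · r dr = 156.

Outer integral (in θ): ∫_{0}^{2π} (156) dθ = 312π.

Therefore ∬_D (13) dA = 312π.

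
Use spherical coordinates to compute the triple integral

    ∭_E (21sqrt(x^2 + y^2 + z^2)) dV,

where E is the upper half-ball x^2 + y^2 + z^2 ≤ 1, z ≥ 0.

In spherical coordinates, x = ρ sin(φ) cos(θ), y = ρ sin(φ) sin(θ), z = ρ cos(φ), and dV = ρ^2 sin(φ) dρ dφ dθ.

The integrand becomes 21ρ, so

    ∭_E (21sqrt(x^2 + y^2 + z^2)) dV = ∫_{0}^{2π} ∫_{0}^{π/2} ∫_{0}^{1} (21ρ) · ρ^2 sin(φ) dρ dφ dθ.

Inner (ρ): 21sin(φ)/4.
Middle (φ): 21/4.
Outer (θ): 21π/2.

Therefore the triple integral equals 21π/2.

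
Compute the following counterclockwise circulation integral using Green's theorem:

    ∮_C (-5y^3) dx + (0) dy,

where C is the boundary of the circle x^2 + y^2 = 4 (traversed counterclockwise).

Green's theorem converts the closed line integral into a double integral over the enclosed region D:

    ∮_C P dx + Q dy = ∬_D (∂Q/∂x - ∂P/∂y) dA.

Here P = -5y^3, Q = 0, so

    ∂Q/∂x = 0,    ∂P/∂y = -15y^2,
    ∂Q/∂x - ∂P/∂y = 15y^2.

D is the region x^2 + y^2 ≤ 4. Evaluating the double integral:

In polar coordinates (x = r cos θ, y = r sin θ, dA = r dr dθ) the integrand becomes 15r^2sin(θ)^2, so

    ∬_D (15y^2) dA = ∫_0^{2π} ∫_0^{2} (15r^2sin(θ)^2) · r dr dθ.

Inner (r from 0 to 2): 60sin(θ)^2.
Outer (θ from 0 to 2π): 60π.

Therefore ∮_C P dx + Q dy = 60π.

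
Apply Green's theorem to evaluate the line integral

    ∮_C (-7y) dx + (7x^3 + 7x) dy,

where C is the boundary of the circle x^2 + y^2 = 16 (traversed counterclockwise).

Green's theorem converts the closed line integral into a double integral over the enclosed region D:

    ∮_C P dx + Q dy = ∬_D (∂Q/∂x - ∂P/∂y) dA.

Here P = -7y, Q = 7x^3 + 7x, so

    ∂Q/∂x = 21x^2 + 7,    ∂P/∂y = -7,
    ∂Q/∂x - ∂P/∂y = 21x^2 + 14.

D is the region x^2 + y^2 ≤ 16. Evaluating the double integral:

In polar coordinates (x = r cos θ, y = r sin θ, dA = r dr dθ) the integrand becomes 21r^2cos(θ)^2 + 14, so

    ∬_D (21x^2 + 14) dA = ∫_0^{2π} ∫_0^{4} (21r^2cos(θ)^2 + 14) · r dr dθ.

Inner (r from 0 to 4): 1344cos(θ)^2 + 112.
Outer (θ from 0 to 2π): 1568π.

Therefore ∮_C P dx + Q dy = 1568π.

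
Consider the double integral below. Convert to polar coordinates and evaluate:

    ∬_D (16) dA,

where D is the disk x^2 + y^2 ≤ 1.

The region D is 0 ≤ r ≤ 1, 0 ≤ θ ≤ 2π in polar coordinates, where x = r cos(θ), y = r sin(θ), and dA = r dr dθ.

Under the substitution, the integrand becomes 16, so

    ∬_D (16) dA = ∫_{0}^{2π} ∫_{0}^{1} (16) · r dr dθ.

Inner integral (in r): ∫_{0}^{1} (16) · r dr = 8.

Outer integral (in θ): ∫_{0}^{2π} (8) dθ = 16π.

Therefore ∬_D (16) dA = 16π.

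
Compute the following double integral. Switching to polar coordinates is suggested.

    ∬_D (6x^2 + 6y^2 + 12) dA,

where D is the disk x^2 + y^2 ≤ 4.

The region D is 0 ≤ r ≤ 2, 0 ≤ θ ≤ 2π in polar coordinates, where x = r cos(θ), y = r sin(θ), and dA = r dr dθ.

Under the substitution, the integrand becomes 6r^2 + 12, so

    ∬_D (6x^2 + 6y^2 + 12) dA = ∫_{0}^{2π} ∫_{0}^{2} (6r^2 + 12) · r dr dθ.

Inner integral (in r): ∫_{0}^{2} (6r^2 + 12) · r dr = 48.

Outer integral (in θ): ∫_{0}^{2π} (48) dθ = 96π.

Therefore ∬_D (6x^2 + 6y^2 + 12) dA = 96π.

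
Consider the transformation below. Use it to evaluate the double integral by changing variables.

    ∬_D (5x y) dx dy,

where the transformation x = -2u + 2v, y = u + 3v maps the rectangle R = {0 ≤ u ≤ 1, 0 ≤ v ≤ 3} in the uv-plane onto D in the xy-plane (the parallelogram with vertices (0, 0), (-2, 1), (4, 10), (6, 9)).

Compute the Jacobian determinant of (x, y) with respect to (u, v):

    ∂(x,y)/∂(u,v) = | -2  2 | = (-2)(3) - (2)(1) = -8.
                   | 1  3 |

Its absolute value is |J| = 8 (the area scaling factor).

Substituting x = -2u + 2v, y = u + 3v into the integrand,

    5x y → -10u^2 - 20u v + 30v^2,

so the integral becomes

    ∬_R (-10u^2 - 20u v + 30v^2) · |J| du dv = ∫_0^1 ∫_0^3 (-80u^2 - 160u v + 240v^2) dv du.

Inner (v): -240u^2 - 720u + 2160.
Outer (u): 1720.

Therefore ∬_D (5x y) dx dy = 1720.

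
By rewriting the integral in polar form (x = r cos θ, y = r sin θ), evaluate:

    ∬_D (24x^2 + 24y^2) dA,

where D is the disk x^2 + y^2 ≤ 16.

The region D is 0 ≤ r ≤ 4, 0 ≤ θ ≤ 2π in polar coordinates, where x = r cos(θ), y = r sin(θ), and dA = r dr dθ.

Under the substitution, the integrand becomes 24r^2, so

    ∬_D (24x^2 + 24y^2) dA = ∫_{0}^{2π} ∫_{0}^{4} (24r^2) · r dr dθ.

Inner integral (in r): ∫_{0}^{4} (24r^2) · r dr = 1536.

Outer integral (in θ): ∫_{0}^{2π} (1536) dθ = 3072π.

Therefore ∬_D (24x^2 + 24y^2) dA = 3072π.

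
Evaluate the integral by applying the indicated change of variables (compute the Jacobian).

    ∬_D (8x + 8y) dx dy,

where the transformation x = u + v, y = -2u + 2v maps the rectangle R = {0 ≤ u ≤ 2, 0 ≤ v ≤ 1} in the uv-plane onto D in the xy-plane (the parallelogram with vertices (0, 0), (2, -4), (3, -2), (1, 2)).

Compute the Jacobian determinant of (x, y) with respect to (u, v):

    ∂(x,y)/∂(u,v) = | 1  1 | = (1)(2) - (1)(-2) = 4.
                   | -2  2 |

Its absolute value is |J| = 4 (the area scaling factor).

Substituting x = u + v, y = -2u + 2v into the integrand,

    8x + 8y → -8u + 24v,

so the integral becomes

    ∬_R (-8u + 24v) · |J| du dv = ∫_0^2 ∫_0^1 (-32u + 96v) dv du.

Inner (v): 48 - 32u.
Outer (u): 32.

Therefore ∬_D (8x + 8y) dx dy = 32.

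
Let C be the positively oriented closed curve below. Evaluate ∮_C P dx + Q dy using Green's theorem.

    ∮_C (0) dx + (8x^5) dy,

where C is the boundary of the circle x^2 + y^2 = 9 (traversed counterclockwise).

Green's theorem converts the closed line integral into a double integral over the enclosed region D:

    ∮_C P dx + Q dy = ∬_D (∂Q/∂x - ∂P/∂y) dA.

Here P = 0, Q = 8x^5, so

    ∂Q/∂x = 40x^4,    ∂P/∂y = 0,
    ∂Q/∂x - ∂P/∂y = 40x^4.

D is the region x^2 + y^2 ≤ 9. Evaluating the double integral:

In polar coordinates (x = r cos θ, y = r sin θ, dA = r dr dθ) the integrand becomes 40r^4cos(θ)^4, so

    ∬_D (40x^4) dA = ∫_0^{2π} ∫_0^{3} (40r^4cos(θ)^4) · r dr dθ.

Inner (r from 0 to 3): 4860cos(θ)^4.
Outer (θ from 0 to 2π): 3645π.

Therefore ∮_C P dx + Q dy = 3645π.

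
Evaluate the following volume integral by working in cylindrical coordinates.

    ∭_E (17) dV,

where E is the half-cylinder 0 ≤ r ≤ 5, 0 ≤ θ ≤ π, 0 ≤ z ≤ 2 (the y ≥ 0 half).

In cylindrical coordinates, x = r cos(θ), y = r sin(θ), z = z, and dV = r dr dθ dz.

The integrand becomes 17, so

    ∭_E (17) dV = ∫_{0}^{π} ∫_{0}^{5} ∫_{0}^{2} (17) · r dz dr dθ.

Inner (z): 34r.
Middle (r from 0 to 5): 425.
Outer (θ): 425π.

Therefore the triple integral equals 425π.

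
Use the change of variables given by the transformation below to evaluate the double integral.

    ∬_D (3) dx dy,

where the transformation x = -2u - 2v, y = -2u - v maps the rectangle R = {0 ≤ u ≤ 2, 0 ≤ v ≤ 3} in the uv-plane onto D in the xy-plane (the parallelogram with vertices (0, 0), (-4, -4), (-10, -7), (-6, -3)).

Compute the Jacobian determinant of (x, y) with respect to (u, v):

    ∂(x,y)/∂(u,v) = | -2  -2 | = (-2)(-1) - (-2)(-2) = -2.
                   | -2  -1 |

Its absolute value is |J| = 2 (the area scaling factor).

Substituting x = -2u - 2v, y = -2u - v into the integrand,

    3 → 3,

so the integral becomes

    ∬_R (3) · |J| du dv = ∫_0^2 ∫_0^3 (6) dv du.

Inner (v): 18.
Outer (u): 36.

Therefore ∬_D (3) dx dy = 36.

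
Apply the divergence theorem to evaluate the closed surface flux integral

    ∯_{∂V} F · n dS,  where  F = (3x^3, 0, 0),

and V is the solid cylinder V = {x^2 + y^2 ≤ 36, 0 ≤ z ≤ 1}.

By the divergence theorem,

    ∯_{∂V} F · n dS = ∭_V (∇ · F) dV.

Compute the divergence:
    ∇ · F = ∂F_x/∂x + ∂F_y/∂y + ∂F_z/∂z = 9x^2 + 0 + 0 = 9x^2.

In cylindrical coordinates, x = r cos(θ), y = r sin(θ), z = z, dV = r dr dθ dz, with 0 ≤ r ≤ 6, 0 ≤ θ ≤ 2π, 0 ≤ z ≤ 1.

The integrand, after substitution and multiplying by the volume element, becomes (9r^2cos(θ)^2) · r, so

    ∭_V (∇·F) dV = ∫_0^{2π} ∫_0^{6} ∫_0^{1} (9r^2cos(θ)^2) · r dz dr dθ.

Inner (z from 0 to 1): 9r^3cos(θ)^2.
Middle (r from 0 to 6): 2916cos(θ)^2.
Outer (θ from 0 to 2π): 2916π.

Therefore ∯_{∂V} F · n dS = 2916π.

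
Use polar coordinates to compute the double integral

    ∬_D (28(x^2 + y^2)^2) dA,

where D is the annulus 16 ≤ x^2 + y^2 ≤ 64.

The region D is 4 ≤ r ≤ 8, 0 ≤ θ ≤ 2π in polar coordinates, where x = r cos(θ), y = r sin(θ), and dA = r dr dθ.

Under the substitution, the integrand becomes 28r^4, so

    ∬_D (28(x^2 + y^2)^2) dA = ∫_{0}^{2π} ∫_{4}^{8} (28r^4) · r dr dθ.

Inner integral (in r): ∫_{4}^{8} (28r^4) · r dr = 1204224.

Outer integral (in θ): ∫_{0}^{2π} (1204224) dθ = 2408448π.

Therefore ∬_D (28(x^2 + y^2)^2) dA = 2408448π.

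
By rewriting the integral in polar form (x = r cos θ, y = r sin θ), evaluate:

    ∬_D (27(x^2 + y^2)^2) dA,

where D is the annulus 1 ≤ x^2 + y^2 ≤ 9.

The region D is 1 ≤ r ≤ 3, 0 ≤ θ ≤ 2π in polar coordinates, where x = r cos(θ), y = r sin(θ), and dA = r dr dθ.

Under the substitution, the integrand becomes 27r^4, so

    ∬_D (27(x^2 + y^2)^2) dA = ∫_{0}^{2π} ∫_{1}^{3} (27r^4) · r dr dθ.

Inner integral (in r): ∫_{1}^{3} (27r^4) · r dr = 3276.

Outer integral (in θ): ∫_{0}^{2π} (3276) dθ = 6552π.

Therefore ∬_D (27(x^2 + y^2)^2) dA = 6552π.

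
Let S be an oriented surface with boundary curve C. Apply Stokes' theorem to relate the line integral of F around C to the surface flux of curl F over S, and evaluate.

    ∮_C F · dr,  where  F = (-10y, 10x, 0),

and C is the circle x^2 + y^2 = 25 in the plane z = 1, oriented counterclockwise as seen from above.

Let S be the flat disk x^2 + y^2 ≤ 25 in the plane z = 1, with upward unit normal n̂ = ẑ. By Stokes' theorem,

    ∮_C F · dr = ∬_S (∇ × F) · n̂ dS = ∬_D (curl F)_z dA,

where D is the disk x^2 + y^2 ≤ 25.

Compute the curl of F = (-10y, 10x, 0):
    (∇ × F)_x = ∂F_z/∂y - ∂F_y/∂z = 0,
    (∇ × F)_y = ∂F_x/∂z - ∂F_z/∂x = 0,
    (∇ × F)_z = ∂F_y/∂x - ∂F_x/∂y = 20.

On z = 1, (curl F)_z = 20.

Convert to polar (x = r cos θ, y = r sin θ, dA = r dr dθ); the integrand becomes 20, so

    ∬_D (curl F)_z dA = ∫_0^{2π} ∫_0^{5} (20) · r dr dθ.

Inner (r from 0 to 5): 250.
Outer (θ from 0 to 2π): 500π.

Therefore ∮_C F · dr = 500π.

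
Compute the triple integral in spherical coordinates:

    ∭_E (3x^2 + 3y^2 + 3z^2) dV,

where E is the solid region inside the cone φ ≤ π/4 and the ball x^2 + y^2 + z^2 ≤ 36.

In spherical coordinates, x = ρ sin(φ) cos(θ), y = ρ sin(φ) sin(θ), z = ρ cos(φ), and dV = ρ^2 sin(φ) dρ dφ dθ.

The integrand becomes 3ρ^2, so

    ∭_E (3x^2 + 3y^2 + 3z^2) dV = ∫_{0}^{2π} ∫_{0}^{π/4} ∫_{0}^{6} (3ρ^2) · ρ^2 sin(φ) dρ dφ dθ.

Inner (ρ): 23328sin(φ)/5.
Middle (φ): 23328/5 - 11664sqrt(2)/5.
Outer (θ): 23328π (2 - sqrt(2))/5.

Therefore the triple integral equals 23328π (2 - sqrt(2))/5.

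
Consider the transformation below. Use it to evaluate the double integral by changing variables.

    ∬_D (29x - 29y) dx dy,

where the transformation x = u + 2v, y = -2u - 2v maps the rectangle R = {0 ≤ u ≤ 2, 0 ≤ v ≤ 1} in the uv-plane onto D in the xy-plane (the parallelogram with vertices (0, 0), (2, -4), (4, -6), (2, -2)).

Compute the Jacobian determinant of (x, y) with respect to (u, v):

    ∂(x,y)/∂(u,v) = | 1  2 | = (1)(-2) - (2)(-2) = 2.
                   | -2  -2 |

Its absolute value is |J| = 2 (the area scaling factor).

Substituting x = u + 2v, y = -2u - 2v into the integrand,

    29x - 29y → 87u + 116v,

so the integral becomes

    ∬_R (87u + 116v) · |J| du dv = ∫_0^2 ∫_0^1 (174u + 232v) dv du.

Inner (v): 174u + 116.
Outer (u): 580.

Therefore ∬_D (29x - 29y) dx dy = 580.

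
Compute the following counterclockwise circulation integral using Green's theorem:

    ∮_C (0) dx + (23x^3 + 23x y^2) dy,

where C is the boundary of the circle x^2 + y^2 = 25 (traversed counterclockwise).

Green's theorem converts the closed line integral into a double integral over the enclosed region D:

    ∮_C P dx + Q dy = ∬_D (∂Q/∂x - ∂P/∂y) dA.

Here P = 0, Q = 23x^3 + 23x y^2, so

    ∂Q/∂x = 69x^2 + 23y^2,    ∂P/∂y = 0,
    ∂Q/∂x - ∂P/∂y = 69x^2 + 23y^2.

D is the region x^2 + y^2 ≤ 25. Evaluating the double integral:

In polar coordinates (x = r cos θ, y = r sin θ, dA = r dr dθ) the integrand becomes 23r^2(cos(2θ) + 2), so

    ∬_D (69x^2 + 23y^2) dA = ∫_0^{2π} ∫_0^{5} (23r^2(cos(2θ) + 2)) · r dr dθ.

Inner (r from 0 to 5): 14375cos(2θ)/4 + 14375/2.
Outer (θ from 0 to 2π): 14375π.

Therefore ∮_C P dx + Q dy = 14375π.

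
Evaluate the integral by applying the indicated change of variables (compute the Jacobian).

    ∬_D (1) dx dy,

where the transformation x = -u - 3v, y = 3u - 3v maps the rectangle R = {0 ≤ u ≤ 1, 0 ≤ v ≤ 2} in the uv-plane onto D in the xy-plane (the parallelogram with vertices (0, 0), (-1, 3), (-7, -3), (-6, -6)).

Compute the Jacobian determinant of (x, y) with respect to (u, v):

    ∂(x,y)/∂(u,v) = | -1  -3 | = (-1)(-3) - (-3)(3) = 12.
                   | 3  -3 |

Its absolute value is |J| = 12 (the area scaling factor).

Substituting x = -u - 3v, y = 3u - 3v into the integrand,

    1 → 1,

so the integral becomes

    ∬_R (1) · |J| du dv = ∫_0^1 ∫_0^2 (12) dv du.

Inner (v): 24.
Outer (u): 24.

Therefore ∬_D (1) dx dy = 24.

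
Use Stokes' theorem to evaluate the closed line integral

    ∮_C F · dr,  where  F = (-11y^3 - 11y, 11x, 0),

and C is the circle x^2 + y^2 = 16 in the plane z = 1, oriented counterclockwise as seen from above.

Let S be the flat disk x^2 + y^2 ≤ 16 in the plane z = 1, with upward unit normal n̂ = ẑ. By Stokes' theorem,

    ∮_C F · dr = ∬_S (∇ × F) · n̂ dS = ∬_D (curl F)_z dA,

where D is the disk x^2 + y^2 ≤ 16.

Compute the curl of F = (-11y^3 - 11y, 11x, 0):
    (∇ × F)_x = ∂F_z/∂y - ∂F_y/∂z = 0,
    (∇ × F)_y = ∂F_x/∂z - ∂F_z/∂x = 0,
    (∇ × F)_z = ∂F_y/∂x - ∂F_x/∂y = 33y^2 + 22.

On z = 1, (curl F)_z = 33y^2 + 22.

Convert to polar (x = r cos θ, y = r sin θ, dA = r dr dθ); the integrand becomes 33r^2sin(θ)^2 + 22, so

    ∬_D (curl F)_z dA = ∫_0^{2π} ∫_0^{4} (33r^2sin(θ)^2 + 22) · r dr dθ.

Inner (r from 0 to 4): 2112sin(θ)^2 + 176.
Outer (θ from 0 to 2π): 2464π.

Therefore ∮_C F · dr = 2464π.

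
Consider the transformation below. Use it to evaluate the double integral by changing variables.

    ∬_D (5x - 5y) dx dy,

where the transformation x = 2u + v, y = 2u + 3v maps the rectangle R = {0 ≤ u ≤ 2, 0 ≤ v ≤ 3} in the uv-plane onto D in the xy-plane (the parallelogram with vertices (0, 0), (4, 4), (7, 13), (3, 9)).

Compute the Jacobian determinant of (x, y) with respect to (u, v):

    ∂(x,y)/∂(u,v) = | 2  1 | = (2)(3) - (1)(2) = 4.
                   | 2  3 |

Its absolute value is |J| = 4 (the area scaling factor).

Substituting x = 2u + v, y = 2u + 3v into the integrand,

    5x - 5y → -10v,

so the integral becomes

    ∬_R (-10v) · |J| du dv = ∫_0^2 ∫_0^3 (-40v) dv du.

Inner (v): -180.
Outer (u): -360.

Therefore ∬_D (5x - 5y) dx dy = -360.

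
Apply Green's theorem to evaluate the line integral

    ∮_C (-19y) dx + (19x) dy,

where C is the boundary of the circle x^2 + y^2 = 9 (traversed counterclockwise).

Green's theorem converts the closed line integral into a double integral over the enclosed region D:

    ∮_C P dx + Q dy = ∬_D (∂Q/∂x - ∂P/∂y) dA.

Here P = -19y, Q = 19x, so

    ∂Q/∂x = 19,    ∂P/∂y = -19,
    ∂Q/∂x - ∂P/∂y = 38.

D is the region x^2 + y^2 ≤ 9. Evaluating the double integral:

In polar coordinates (x = r cos θ, y = r sin θ, dA = r dr dθ) the integrand becomes 38, so

    ∬_D (38) dA = ∫_0^{2π} ∫_0^{3} (38) · r dr dθ.

Inner (r from 0 to 3): 171.
Outer (θ from 0 to 2π): 342π.

Therefore ∮_C P dx + Q dy = 342π.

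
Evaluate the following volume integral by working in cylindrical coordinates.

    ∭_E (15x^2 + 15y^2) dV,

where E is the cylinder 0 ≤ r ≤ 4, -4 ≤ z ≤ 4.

In cylindrical coordinates, x = r cos(θ), y = r sin(θ), z = z, and dV = r dr dθ dz.

The integrand becomes 15r^2, so

    ∭_E (15x^2 + 15y^2) dV = ∫_{0}^{2π} ∫_{0}^{4} ∫_{-4}^{4} (15r^2) · r dz dr dθ.

Inner (z): 120r^3.
Middle (r from 0 to 4): 7680.
Outer (θ): 15360π.

Therefore the triple integral equals 15360π.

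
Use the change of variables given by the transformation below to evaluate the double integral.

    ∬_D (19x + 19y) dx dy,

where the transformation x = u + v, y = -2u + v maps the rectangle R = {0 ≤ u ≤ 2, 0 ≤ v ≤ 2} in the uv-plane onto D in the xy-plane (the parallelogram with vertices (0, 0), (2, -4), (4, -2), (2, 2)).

Compute the Jacobian determinant of (x, y) with respect to (u, v):

    ∂(x,y)/∂(u,v) = | 1  1 | = (1)(1) - (1)(-2) = 3.
                   | -2  1 |

Its absolute value is |J| = 3 (the area scaling factor).

Substituting x = u + v, y = -2u + v into the integrand,

    19x + 19y → -19u + 38v,

so the integral becomes

    ∬_R (-19u + 38v) · |J| du dv = ∫_0^2 ∫_0^2 (-57u + 114v) dv du.

Inner (v): 228 - 114u.
Outer (u): 228.

Therefore ∬_D (19x + 19y) dx dy = 228.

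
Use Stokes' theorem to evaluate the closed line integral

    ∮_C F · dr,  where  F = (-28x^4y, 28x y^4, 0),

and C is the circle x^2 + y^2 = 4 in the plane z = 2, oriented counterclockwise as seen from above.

Let S be the flat disk x^2 + y^2 ≤ 4 in the plane z = 2, with upward unit normal n̂ = ẑ. By Stokes' theorem,

    ∮_C F · dr = ∬_S (∇ × F) · n̂ dS = ∬_D (curl F)_z dA,

where D is the disk x^2 + y^2 ≤ 4.

Compute the curl of F = (-28x^4y, 28x y^4, 0):
    (∇ × F)_x = ∂F_z/∂y - ∂F_y/∂z = 0,
    (∇ × F)_y = ∂F_x/∂z - ∂F_z/∂x = 0,
    (∇ × F)_z = ∂F_y/∂x - ∂F_x/∂y = 28x^4 + 28y^4.

On z = 2, (curl F)_z = 28x^4 + 28y^4.

Convert to polar (x = r cos θ, y = r sin θ, dA = r dr dθ); the integrand becomes 28r^4(sin(θ)^4 + cos(θ)^4), so

    ∬_D (curl F)_z dA = ∫_0^{2π} ∫_0^{2} (28r^4(sin(θ)^4 + cos(θ)^4)) · r dr dθ.

Inner (r from 0 to 2): 896sin(θ)^4/3 + 896cos(θ)^4/3.
Outer (θ from 0 to 2π): 448π.

Therefore ∮_C F · dr = 448π.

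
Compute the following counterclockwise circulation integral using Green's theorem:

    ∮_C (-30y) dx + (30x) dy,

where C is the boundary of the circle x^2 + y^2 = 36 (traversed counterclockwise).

Green's theorem converts the closed line integral into a double integral over the enclosed region D:

    ∮_C P dx + Q dy = ∬_D (∂Q/∂x - ∂P/∂y) dA.

Here P = -30y, Q = 30x, so

    ∂Q/∂x = 30,    ∂P/∂y = -30,
    ∂Q/∂x - ∂P/∂y = 60.

D is the region x^2 + y^2 ≤ 36. Evaluating the double integral:

In polar coordinates (x = r cos θ, y = r sin θ, dA = r dr dθ) the integrand becomes 60, so

    ∬_D (60) dA = ∫_0^{2π} ∫_0^{6} (60) · r dr dθ.

Inner (r from 0 to 6): 1080.
Outer (θ from 0 to 2π): 2160π.

Therefore ∮_C P dx + Q dy = 2160π.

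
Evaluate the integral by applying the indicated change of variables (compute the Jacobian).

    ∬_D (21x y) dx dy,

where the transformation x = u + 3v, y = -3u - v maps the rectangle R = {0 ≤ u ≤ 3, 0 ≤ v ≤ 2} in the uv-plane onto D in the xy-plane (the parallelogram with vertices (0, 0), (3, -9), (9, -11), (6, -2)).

Compute the Jacobian determinant of (x, y) with respect to (u, v):

    ∂(x,y)/∂(u,v) = | 1  3 | = (1)(-1) - (3)(-3) = 8.
                   | -3  -1 |

Its absolute value is |J| = 8 (the area scaling factor).

Substituting x = u + 3v, y = -3u - v into the integrand,

    21x y → -63u^2 - 210u v - 63v^2,

so the integral becomes

    ∬_R (-63u^2 - 210u v - 63v^2) · |J| du dv = ∫_0^3 ∫_0^2 (-504u^2 - 1680u v - 504v^2) dv du.

Inner (v): -1008u^2 - 3360u - 1344.
Outer (u): -28224.

Therefore ∬_D (21x y) dx dy = -28224.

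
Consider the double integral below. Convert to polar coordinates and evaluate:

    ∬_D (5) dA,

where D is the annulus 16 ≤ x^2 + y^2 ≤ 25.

The region D is 4 ≤ r ≤ 5, 0 ≤ θ ≤ 2π in polar coordinates, where x = r cos(θ), y = r sin(θ), and dA = r dr dθ.

Under the substitution, the integrand becomes 5, so

    ∬_D (5) dA = ∫_{0}^{2π} ∫_{4}^{5} (5) · r dr dθ.

Inner integral (in r): ∫_{4}^{5} (5) · r dr = 45/2.

Outer integral (in θ): ∫_{0}^{2π} (45/2) dθ = 45π.

Therefore ∬_D (5) dA = 45π.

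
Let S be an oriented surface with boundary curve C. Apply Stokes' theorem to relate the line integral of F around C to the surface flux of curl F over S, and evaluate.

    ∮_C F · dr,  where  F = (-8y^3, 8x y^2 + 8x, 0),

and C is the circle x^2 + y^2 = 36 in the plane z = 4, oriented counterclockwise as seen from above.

Let S be the flat disk x^2 + y^2 ≤ 36 in the plane z = 4, with upward unit normal n̂ = ẑ. By Stokes' theorem,

    ∮_C F · dr = ∬_S (∇ × F) · n̂ dS = ∬_D (curl F)_z dA,

where D is the disk x^2 + y^2 ≤ 36.

Compute the curl of F = (-8y^3, 8x y^2 + 8x, 0):
    (∇ × F)_x = ∂F_z/∂y - ∂F_y/∂z = 0,
    (∇ × F)_y = ∂F_x/∂z - ∂F_z/∂x = 0,
    (∇ × F)_z = ∂F_y/∂x - ∂F_x/∂y = 32y^2 + 8.

On z = 4, (curl F)_z = 32y^2 + 8.

Convert to polar (x = r cos θ, y = r sin θ, dA = r dr dθ); the integrand becomes 32r^2sin(θ)^2 + 8, so

    ∬_D (curl F)_z dA = ∫_0^{2π} ∫_0^{6} (32r^2sin(θ)^2 + 8) · r dr dθ.

Inner (r from 0 to 6): 10368sin(θ)^2 + 144.
Outer (θ from 0 to 2π): 10656π.

Therefore ∮_C F · dr = 10656π.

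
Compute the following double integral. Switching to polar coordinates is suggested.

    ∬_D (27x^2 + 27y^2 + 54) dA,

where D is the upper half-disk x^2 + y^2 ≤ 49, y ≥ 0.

The region D is 0 ≤ r ≤ 7, 0 ≤ θ ≤ π in polar coordinates, where x = r cos(θ), y = r sin(θ), and dA = r dr dθ.

Under the substitution, the integrand becomes 27r^2 + 54, so

    ∬_D (27x^2 + 27y^2 + 54) dA = ∫_{0}^{π} ∫_{0}^{7} (27r^2 + 54) · r dr dθ.

Inner integral (in r): ∫_{0}^{7} (27r^2 + 54) · r dr = 70119/4.

Outer integral (in θ): ∫_{0}^{π} (70119/4) dθ = 70119π/4.

Therefore ∬_D (27x^2 + 27y^2 + 54) dA = 70119π/4.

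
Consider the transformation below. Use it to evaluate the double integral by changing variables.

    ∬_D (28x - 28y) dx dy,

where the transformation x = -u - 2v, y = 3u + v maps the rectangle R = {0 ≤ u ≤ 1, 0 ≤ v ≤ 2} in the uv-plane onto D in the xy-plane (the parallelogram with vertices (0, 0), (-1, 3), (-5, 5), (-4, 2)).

Compute the Jacobian determinant of (x, y) with respect to (u, v):

    ∂(x,y)/∂(u,v) = | -1  -2 | = (-1)(1) - (-2)(3) = 5.
                   | 3  1 |

Its absolute value is |J| = 5 (the area scaling factor).

Substituting x = -u - 2v, y = 3u + v into the integrand,

    28x - 28y → -112u - 84v,

so the integral becomes

    ∬_R (-112u - 84v) · |J| du dv = ∫_0^1 ∫_0^2 (-560u - 420v) dv du.

Inner (v): -1120u - 840.
Outer (u): -1400.

Therefore ∬_D (28x - 28y) dx dy = -1400.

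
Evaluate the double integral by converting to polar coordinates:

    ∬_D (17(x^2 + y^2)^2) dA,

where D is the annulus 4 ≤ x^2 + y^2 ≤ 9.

The region D is 2 ≤ r ≤ 3, 0 ≤ θ ≤ 2π in polar coordinates, where x = r cos(θ), y = r sin(θ), and dA = r dr dθ.

Under the substitution, the integrand becomes 17r^4, so

    ∬_D (17(x^2 + y^2)^2) dA = ∫_{0}^{2π} ∫_{2}^{3} (17r^4) · r dr dθ.

Inner integral (in r): ∫_{2}^{3} (17r^4) · r dr = 11305/6.

Outer integral (in θ): ∫_{0}^{2π} (11305/6) dθ = 11305π/3.

Therefore ∬_D (17(x^2 + y^2)^2) dA = 11305π/3.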